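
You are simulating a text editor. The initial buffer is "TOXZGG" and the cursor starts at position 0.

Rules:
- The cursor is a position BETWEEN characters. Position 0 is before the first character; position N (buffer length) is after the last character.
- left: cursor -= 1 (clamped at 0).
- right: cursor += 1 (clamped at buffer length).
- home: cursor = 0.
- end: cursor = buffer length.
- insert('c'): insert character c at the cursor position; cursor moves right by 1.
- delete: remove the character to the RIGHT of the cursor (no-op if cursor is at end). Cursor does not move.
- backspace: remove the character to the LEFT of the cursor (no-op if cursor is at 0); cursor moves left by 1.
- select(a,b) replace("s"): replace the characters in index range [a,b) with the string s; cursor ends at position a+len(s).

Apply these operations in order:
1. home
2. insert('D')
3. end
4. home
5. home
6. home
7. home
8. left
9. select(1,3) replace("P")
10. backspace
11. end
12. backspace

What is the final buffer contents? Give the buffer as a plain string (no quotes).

Answer: DXZG

Derivation:
After op 1 (home): buf='TOXZGG' cursor=0
After op 2 (insert('D')): buf='DTOXZGG' cursor=1
After op 3 (end): buf='DTOXZGG' cursor=7
After op 4 (home): buf='DTOXZGG' cursor=0
After op 5 (home): buf='DTOXZGG' cursor=0
After op 6 (home): buf='DTOXZGG' cursor=0
After op 7 (home): buf='DTOXZGG' cursor=0
After op 8 (left): buf='DTOXZGG' cursor=0
After op 9 (select(1,3) replace("P")): buf='DPXZGG' cursor=2
After op 10 (backspace): buf='DXZGG' cursor=1
After op 11 (end): buf='DXZGG' cursor=5
After op 12 (backspace): buf='DXZG' cursor=4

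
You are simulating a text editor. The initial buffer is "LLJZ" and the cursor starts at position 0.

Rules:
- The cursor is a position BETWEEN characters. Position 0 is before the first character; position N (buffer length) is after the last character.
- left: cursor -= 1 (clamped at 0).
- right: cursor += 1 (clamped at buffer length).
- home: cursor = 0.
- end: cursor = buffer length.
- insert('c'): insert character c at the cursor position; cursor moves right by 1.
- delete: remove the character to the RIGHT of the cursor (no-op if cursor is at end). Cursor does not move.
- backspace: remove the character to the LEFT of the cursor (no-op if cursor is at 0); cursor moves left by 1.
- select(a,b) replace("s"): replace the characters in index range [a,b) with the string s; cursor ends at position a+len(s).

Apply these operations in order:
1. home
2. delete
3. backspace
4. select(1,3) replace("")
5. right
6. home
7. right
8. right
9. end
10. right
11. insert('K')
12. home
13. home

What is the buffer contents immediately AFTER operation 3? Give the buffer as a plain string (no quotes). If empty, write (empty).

Answer: LJZ

Derivation:
After op 1 (home): buf='LLJZ' cursor=0
After op 2 (delete): buf='LJZ' cursor=0
After op 3 (backspace): buf='LJZ' cursor=0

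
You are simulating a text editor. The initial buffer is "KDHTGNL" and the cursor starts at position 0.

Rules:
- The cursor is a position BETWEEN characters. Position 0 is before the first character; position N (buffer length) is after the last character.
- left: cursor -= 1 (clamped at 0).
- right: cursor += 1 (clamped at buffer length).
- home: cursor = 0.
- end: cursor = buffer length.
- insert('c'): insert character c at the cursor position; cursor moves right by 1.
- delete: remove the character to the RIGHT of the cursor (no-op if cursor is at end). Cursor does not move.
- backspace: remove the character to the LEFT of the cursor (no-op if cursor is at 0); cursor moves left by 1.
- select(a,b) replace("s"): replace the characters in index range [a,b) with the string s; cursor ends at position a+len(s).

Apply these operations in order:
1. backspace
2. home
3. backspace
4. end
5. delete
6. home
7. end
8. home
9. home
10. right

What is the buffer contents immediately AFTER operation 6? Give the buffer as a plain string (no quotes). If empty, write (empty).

After op 1 (backspace): buf='KDHTGNL' cursor=0
After op 2 (home): buf='KDHTGNL' cursor=0
After op 3 (backspace): buf='KDHTGNL' cursor=0
After op 4 (end): buf='KDHTGNL' cursor=7
After op 5 (delete): buf='KDHTGNL' cursor=7
After op 6 (home): buf='KDHTGNL' cursor=0

Answer: KDHTGNL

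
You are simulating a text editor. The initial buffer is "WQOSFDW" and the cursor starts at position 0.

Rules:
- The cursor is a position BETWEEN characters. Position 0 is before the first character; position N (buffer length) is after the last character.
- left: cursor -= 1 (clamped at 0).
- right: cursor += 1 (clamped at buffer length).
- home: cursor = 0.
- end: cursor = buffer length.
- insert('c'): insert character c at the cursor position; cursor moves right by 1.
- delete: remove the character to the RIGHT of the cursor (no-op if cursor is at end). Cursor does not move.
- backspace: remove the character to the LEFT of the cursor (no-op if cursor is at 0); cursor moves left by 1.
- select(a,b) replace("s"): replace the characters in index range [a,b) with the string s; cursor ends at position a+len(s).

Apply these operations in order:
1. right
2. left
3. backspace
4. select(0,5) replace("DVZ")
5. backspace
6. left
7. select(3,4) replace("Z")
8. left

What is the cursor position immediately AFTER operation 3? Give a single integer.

After op 1 (right): buf='WQOSFDW' cursor=1
After op 2 (left): buf='WQOSFDW' cursor=0
After op 3 (backspace): buf='WQOSFDW' cursor=0

Answer: 0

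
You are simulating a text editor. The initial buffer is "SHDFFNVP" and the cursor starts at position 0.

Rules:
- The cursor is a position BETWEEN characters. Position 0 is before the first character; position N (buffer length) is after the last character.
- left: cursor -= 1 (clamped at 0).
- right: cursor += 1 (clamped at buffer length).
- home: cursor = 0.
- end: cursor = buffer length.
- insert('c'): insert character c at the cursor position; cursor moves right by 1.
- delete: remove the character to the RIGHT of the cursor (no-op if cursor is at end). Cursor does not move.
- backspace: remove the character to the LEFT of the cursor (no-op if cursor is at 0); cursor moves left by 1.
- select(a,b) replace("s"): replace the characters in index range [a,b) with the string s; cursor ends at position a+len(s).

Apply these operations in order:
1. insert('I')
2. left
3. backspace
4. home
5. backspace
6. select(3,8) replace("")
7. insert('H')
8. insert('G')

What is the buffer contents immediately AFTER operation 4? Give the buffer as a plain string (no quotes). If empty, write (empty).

After op 1 (insert('I')): buf='ISHDFFNVP' cursor=1
After op 2 (left): buf='ISHDFFNVP' cursor=0
After op 3 (backspace): buf='ISHDFFNVP' cursor=0
After op 4 (home): buf='ISHDFFNVP' cursor=0

Answer: ISHDFFNVP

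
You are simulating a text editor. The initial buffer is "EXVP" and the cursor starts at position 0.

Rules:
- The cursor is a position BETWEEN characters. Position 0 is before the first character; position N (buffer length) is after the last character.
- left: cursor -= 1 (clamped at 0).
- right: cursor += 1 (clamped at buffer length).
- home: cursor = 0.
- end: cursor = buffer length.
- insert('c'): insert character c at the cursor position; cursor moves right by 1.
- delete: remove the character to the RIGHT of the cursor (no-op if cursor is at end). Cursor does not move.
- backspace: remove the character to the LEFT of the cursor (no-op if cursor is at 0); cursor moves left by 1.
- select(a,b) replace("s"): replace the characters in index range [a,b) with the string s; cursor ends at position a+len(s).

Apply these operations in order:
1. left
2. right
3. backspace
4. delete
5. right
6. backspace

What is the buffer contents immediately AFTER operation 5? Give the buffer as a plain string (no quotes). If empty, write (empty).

Answer: VP

Derivation:
After op 1 (left): buf='EXVP' cursor=0
After op 2 (right): buf='EXVP' cursor=1
After op 3 (backspace): buf='XVP' cursor=0
After op 4 (delete): buf='VP' cursor=0
After op 5 (right): buf='VP' cursor=1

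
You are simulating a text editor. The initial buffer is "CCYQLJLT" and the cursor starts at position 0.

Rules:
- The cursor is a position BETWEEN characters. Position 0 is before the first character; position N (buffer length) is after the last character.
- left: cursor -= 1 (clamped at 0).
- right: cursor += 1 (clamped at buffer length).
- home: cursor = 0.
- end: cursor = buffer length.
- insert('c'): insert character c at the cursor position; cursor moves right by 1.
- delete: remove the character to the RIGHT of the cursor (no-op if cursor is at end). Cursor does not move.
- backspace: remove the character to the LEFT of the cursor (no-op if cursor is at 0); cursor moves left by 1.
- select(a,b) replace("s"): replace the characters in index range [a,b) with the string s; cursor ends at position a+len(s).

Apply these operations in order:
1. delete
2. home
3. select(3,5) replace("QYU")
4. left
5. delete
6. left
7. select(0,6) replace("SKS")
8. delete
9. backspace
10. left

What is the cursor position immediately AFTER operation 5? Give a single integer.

Answer: 5

Derivation:
After op 1 (delete): buf='CYQLJLT' cursor=0
After op 2 (home): buf='CYQLJLT' cursor=0
After op 3 (select(3,5) replace("QYU")): buf='CYQQYULT' cursor=6
After op 4 (left): buf='CYQQYULT' cursor=5
After op 5 (delete): buf='CYQQYLT' cursor=5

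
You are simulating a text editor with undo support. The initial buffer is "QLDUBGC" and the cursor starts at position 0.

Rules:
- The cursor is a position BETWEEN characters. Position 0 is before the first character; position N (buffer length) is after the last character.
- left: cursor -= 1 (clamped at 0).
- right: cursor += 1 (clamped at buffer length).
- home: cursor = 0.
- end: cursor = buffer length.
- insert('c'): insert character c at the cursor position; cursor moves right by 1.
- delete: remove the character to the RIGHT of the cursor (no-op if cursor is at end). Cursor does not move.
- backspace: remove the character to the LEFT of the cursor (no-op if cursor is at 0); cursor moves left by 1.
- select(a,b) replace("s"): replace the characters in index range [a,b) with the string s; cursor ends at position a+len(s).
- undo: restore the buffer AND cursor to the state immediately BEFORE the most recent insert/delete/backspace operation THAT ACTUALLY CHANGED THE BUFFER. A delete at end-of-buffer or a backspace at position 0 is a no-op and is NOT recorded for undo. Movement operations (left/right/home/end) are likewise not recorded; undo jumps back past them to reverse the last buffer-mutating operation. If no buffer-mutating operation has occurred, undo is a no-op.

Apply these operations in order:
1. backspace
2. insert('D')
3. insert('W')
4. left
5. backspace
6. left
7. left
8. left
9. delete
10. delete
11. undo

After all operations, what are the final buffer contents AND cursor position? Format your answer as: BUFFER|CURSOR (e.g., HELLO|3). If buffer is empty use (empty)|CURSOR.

Answer: QLDUBGC|0

Derivation:
After op 1 (backspace): buf='QLDUBGC' cursor=0
After op 2 (insert('D')): buf='DQLDUBGC' cursor=1
After op 3 (insert('W')): buf='DWQLDUBGC' cursor=2
After op 4 (left): buf='DWQLDUBGC' cursor=1
After op 5 (backspace): buf='WQLDUBGC' cursor=0
After op 6 (left): buf='WQLDUBGC' cursor=0
After op 7 (left): buf='WQLDUBGC' cursor=0
After op 8 (left): buf='WQLDUBGC' cursor=0
After op 9 (delete): buf='QLDUBGC' cursor=0
After op 10 (delete): buf='LDUBGC' cursor=0
After op 11 (undo): buf='QLDUBGC' cursor=0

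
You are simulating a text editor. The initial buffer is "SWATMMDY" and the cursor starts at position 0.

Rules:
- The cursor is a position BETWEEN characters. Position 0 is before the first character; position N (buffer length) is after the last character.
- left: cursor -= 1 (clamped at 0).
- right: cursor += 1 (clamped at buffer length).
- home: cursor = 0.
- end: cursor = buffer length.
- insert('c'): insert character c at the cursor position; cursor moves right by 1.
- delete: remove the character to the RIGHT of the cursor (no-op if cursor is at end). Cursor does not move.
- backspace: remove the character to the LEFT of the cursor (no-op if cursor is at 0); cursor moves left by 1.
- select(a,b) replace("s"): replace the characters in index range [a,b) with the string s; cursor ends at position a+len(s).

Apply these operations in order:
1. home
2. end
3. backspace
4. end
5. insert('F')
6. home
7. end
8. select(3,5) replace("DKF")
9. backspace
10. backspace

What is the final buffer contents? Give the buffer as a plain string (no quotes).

After op 1 (home): buf='SWATMMDY' cursor=0
After op 2 (end): buf='SWATMMDY' cursor=8
After op 3 (backspace): buf='SWATMMD' cursor=7
After op 4 (end): buf='SWATMMD' cursor=7
After op 5 (insert('F')): buf='SWATMMDF' cursor=8
After op 6 (home): buf='SWATMMDF' cursor=0
After op 7 (end): buf='SWATMMDF' cursor=8
After op 8 (select(3,5) replace("DKF")): buf='SWADKFMDF' cursor=6
After op 9 (backspace): buf='SWADKMDF' cursor=5
After op 10 (backspace): buf='SWADMDF' cursor=4

Answer: SWADMDF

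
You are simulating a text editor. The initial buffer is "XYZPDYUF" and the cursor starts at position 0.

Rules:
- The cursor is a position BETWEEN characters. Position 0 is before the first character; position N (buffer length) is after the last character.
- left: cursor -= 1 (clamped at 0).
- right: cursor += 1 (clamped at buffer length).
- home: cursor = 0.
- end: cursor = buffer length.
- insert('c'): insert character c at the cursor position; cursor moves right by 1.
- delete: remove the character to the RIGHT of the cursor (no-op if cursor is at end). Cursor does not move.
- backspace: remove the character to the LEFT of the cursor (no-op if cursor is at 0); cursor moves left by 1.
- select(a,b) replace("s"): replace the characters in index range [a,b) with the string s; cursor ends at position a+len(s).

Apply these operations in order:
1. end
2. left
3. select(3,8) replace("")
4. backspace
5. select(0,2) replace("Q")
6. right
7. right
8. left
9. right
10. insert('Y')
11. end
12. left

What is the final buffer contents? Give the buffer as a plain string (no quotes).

After op 1 (end): buf='XYZPDYUF' cursor=8
After op 2 (left): buf='XYZPDYUF' cursor=7
After op 3 (select(3,8) replace("")): buf='XYZ' cursor=3
After op 4 (backspace): buf='XY' cursor=2
After op 5 (select(0,2) replace("Q")): buf='Q' cursor=1
After op 6 (right): buf='Q' cursor=1
After op 7 (right): buf='Q' cursor=1
After op 8 (left): buf='Q' cursor=0
After op 9 (right): buf='Q' cursor=1
After op 10 (insert('Y')): buf='QY' cursor=2
After op 11 (end): buf='QY' cursor=2
After op 12 (left): buf='QY' cursor=1

Answer: QY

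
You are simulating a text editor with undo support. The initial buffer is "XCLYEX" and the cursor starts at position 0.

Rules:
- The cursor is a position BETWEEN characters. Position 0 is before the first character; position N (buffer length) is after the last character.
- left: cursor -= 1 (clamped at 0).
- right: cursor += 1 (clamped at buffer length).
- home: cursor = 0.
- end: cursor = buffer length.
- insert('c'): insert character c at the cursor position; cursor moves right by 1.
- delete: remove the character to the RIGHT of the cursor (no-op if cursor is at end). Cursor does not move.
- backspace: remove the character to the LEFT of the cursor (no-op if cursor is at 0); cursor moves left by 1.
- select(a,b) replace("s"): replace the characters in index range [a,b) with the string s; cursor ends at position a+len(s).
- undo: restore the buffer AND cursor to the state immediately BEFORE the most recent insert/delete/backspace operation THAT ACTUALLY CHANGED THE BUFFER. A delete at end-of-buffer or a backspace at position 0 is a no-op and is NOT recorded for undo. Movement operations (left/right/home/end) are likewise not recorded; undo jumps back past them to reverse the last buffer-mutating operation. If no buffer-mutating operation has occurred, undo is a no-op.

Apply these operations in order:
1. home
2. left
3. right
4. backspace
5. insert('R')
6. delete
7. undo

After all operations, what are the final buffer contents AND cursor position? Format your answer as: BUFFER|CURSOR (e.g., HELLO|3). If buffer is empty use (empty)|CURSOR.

After op 1 (home): buf='XCLYEX' cursor=0
After op 2 (left): buf='XCLYEX' cursor=0
After op 3 (right): buf='XCLYEX' cursor=1
After op 4 (backspace): buf='CLYEX' cursor=0
After op 5 (insert('R')): buf='RCLYEX' cursor=1
After op 6 (delete): buf='RLYEX' cursor=1
After op 7 (undo): buf='RCLYEX' cursor=1

Answer: RCLYEX|1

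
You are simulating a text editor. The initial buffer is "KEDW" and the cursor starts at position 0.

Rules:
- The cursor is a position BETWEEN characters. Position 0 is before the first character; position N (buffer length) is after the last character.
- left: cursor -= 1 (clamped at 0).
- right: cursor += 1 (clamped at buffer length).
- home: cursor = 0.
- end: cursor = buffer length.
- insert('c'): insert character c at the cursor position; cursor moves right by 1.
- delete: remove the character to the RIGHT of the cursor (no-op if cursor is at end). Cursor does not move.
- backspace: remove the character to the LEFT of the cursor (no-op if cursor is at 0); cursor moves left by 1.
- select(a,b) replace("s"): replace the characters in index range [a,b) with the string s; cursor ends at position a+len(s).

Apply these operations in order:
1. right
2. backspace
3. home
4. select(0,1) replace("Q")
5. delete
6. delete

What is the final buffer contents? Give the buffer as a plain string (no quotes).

After op 1 (right): buf='KEDW' cursor=1
After op 2 (backspace): buf='EDW' cursor=0
After op 3 (home): buf='EDW' cursor=0
After op 4 (select(0,1) replace("Q")): buf='QDW' cursor=1
After op 5 (delete): buf='QW' cursor=1
After op 6 (delete): buf='Q' cursor=1

Answer: Q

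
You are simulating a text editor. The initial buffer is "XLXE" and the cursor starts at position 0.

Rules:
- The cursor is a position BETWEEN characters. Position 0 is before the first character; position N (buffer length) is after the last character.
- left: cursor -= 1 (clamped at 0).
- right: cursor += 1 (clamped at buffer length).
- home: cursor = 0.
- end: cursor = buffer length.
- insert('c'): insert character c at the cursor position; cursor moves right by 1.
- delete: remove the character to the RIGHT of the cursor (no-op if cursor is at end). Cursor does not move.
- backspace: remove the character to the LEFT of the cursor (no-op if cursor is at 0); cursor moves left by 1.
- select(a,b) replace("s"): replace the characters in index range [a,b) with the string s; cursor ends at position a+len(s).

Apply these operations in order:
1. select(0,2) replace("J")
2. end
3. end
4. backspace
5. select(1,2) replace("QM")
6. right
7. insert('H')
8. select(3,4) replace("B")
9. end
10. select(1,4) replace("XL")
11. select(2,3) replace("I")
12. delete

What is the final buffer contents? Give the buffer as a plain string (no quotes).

Answer: JXI

Derivation:
After op 1 (select(0,2) replace("J")): buf='JXE' cursor=1
After op 2 (end): buf='JXE' cursor=3
After op 3 (end): buf='JXE' cursor=3
After op 4 (backspace): buf='JX' cursor=2
After op 5 (select(1,2) replace("QM")): buf='JQM' cursor=3
After op 6 (right): buf='JQM' cursor=3
After op 7 (insert('H')): buf='JQMH' cursor=4
After op 8 (select(3,4) replace("B")): buf='JQMB' cursor=4
After op 9 (end): buf='JQMB' cursor=4
After op 10 (select(1,4) replace("XL")): buf='JXL' cursor=3
After op 11 (select(2,3) replace("I")): buf='JXI' cursor=3
After op 12 (delete): buf='JXI' cursor=3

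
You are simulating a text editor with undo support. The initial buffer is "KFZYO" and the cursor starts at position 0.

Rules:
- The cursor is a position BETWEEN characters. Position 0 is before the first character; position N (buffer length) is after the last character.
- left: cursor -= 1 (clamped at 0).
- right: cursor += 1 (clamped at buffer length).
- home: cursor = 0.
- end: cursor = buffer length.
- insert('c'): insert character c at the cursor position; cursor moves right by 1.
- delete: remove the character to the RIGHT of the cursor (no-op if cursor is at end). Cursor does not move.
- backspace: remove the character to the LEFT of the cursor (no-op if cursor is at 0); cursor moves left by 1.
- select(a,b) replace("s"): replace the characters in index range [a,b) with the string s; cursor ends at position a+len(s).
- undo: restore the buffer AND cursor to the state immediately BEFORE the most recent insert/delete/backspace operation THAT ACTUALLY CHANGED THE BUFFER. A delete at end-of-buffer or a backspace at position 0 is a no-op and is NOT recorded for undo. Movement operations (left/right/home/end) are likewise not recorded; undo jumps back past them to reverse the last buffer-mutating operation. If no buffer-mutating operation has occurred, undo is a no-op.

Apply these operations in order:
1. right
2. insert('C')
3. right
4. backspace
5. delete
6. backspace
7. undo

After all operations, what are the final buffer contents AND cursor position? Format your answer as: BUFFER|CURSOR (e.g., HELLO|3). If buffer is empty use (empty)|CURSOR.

After op 1 (right): buf='KFZYO' cursor=1
After op 2 (insert('C')): buf='KCFZYO' cursor=2
After op 3 (right): buf='KCFZYO' cursor=3
After op 4 (backspace): buf='KCZYO' cursor=2
After op 5 (delete): buf='KCYO' cursor=2
After op 6 (backspace): buf='KYO' cursor=1
After op 7 (undo): buf='KCYO' cursor=2

Answer: KCYO|2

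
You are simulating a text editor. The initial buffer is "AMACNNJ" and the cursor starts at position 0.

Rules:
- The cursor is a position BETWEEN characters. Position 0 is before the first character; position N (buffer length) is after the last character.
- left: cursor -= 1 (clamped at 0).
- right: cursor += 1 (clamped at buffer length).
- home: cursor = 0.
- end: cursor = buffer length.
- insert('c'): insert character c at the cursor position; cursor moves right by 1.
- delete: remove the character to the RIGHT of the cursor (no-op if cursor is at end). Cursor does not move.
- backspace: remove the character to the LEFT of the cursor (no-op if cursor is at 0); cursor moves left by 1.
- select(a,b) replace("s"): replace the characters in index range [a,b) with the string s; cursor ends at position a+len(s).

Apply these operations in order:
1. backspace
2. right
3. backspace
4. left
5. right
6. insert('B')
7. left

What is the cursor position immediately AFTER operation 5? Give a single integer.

After op 1 (backspace): buf='AMACNNJ' cursor=0
After op 2 (right): buf='AMACNNJ' cursor=1
After op 3 (backspace): buf='MACNNJ' cursor=0
After op 4 (left): buf='MACNNJ' cursor=0
After op 5 (right): buf='MACNNJ' cursor=1

Answer: 1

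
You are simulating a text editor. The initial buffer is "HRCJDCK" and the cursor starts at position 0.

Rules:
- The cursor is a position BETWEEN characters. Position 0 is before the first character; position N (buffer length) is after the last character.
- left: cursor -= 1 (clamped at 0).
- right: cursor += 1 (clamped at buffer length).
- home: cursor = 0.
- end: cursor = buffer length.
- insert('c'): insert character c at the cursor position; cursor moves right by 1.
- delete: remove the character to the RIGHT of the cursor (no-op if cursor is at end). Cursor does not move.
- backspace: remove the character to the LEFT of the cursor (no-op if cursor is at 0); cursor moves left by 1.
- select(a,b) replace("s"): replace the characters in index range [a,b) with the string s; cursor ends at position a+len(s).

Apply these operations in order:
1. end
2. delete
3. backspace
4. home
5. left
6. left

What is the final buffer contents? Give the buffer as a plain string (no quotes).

After op 1 (end): buf='HRCJDCK' cursor=7
After op 2 (delete): buf='HRCJDCK' cursor=7
After op 3 (backspace): buf='HRCJDC' cursor=6
After op 4 (home): buf='HRCJDC' cursor=0
After op 5 (left): buf='HRCJDC' cursor=0
After op 6 (left): buf='HRCJDC' cursor=0

Answer: HRCJDC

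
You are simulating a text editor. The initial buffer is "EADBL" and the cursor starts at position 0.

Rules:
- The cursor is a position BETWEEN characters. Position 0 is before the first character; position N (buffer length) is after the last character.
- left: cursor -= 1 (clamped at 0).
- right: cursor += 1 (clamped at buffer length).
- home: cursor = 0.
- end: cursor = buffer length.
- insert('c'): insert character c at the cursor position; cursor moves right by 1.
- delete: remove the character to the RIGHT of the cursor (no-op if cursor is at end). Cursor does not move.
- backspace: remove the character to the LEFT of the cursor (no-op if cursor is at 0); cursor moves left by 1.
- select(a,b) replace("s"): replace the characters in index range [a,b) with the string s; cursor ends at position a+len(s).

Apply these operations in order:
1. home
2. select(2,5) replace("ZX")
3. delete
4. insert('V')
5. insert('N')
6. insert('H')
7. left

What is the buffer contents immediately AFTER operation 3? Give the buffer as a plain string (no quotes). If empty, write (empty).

Answer: EAZX

Derivation:
After op 1 (home): buf='EADBL' cursor=0
After op 2 (select(2,5) replace("ZX")): buf='EAZX' cursor=4
After op 3 (delete): buf='EAZX' cursor=4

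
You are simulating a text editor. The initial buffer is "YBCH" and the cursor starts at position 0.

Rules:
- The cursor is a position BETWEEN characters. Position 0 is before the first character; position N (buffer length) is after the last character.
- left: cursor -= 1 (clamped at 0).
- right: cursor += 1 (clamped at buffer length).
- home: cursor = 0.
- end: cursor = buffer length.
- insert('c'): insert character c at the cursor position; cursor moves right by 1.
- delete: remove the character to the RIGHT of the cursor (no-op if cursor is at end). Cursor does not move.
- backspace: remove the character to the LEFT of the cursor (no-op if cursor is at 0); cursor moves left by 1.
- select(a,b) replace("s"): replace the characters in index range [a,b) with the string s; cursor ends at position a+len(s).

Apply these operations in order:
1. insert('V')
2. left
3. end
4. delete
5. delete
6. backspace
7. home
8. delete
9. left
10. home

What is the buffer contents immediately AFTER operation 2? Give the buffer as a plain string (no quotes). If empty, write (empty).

Answer: VYBCH

Derivation:
After op 1 (insert('V')): buf='VYBCH' cursor=1
After op 2 (left): buf='VYBCH' cursor=0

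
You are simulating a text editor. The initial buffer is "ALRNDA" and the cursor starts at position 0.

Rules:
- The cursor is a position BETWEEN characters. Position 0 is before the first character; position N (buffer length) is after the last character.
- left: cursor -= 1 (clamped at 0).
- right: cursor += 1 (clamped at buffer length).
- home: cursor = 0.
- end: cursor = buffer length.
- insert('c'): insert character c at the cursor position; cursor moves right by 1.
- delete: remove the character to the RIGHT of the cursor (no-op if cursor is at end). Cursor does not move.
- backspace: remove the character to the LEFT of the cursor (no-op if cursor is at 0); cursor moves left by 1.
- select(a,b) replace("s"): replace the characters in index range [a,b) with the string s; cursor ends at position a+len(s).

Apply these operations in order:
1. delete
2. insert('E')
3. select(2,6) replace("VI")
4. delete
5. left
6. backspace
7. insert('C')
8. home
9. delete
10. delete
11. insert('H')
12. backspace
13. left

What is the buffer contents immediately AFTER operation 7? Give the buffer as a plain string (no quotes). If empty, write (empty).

After op 1 (delete): buf='LRNDA' cursor=0
After op 2 (insert('E')): buf='ELRNDA' cursor=1
After op 3 (select(2,6) replace("VI")): buf='ELVI' cursor=4
After op 4 (delete): buf='ELVI' cursor=4
After op 5 (left): buf='ELVI' cursor=3
After op 6 (backspace): buf='ELI' cursor=2
After op 7 (insert('C')): buf='ELCI' cursor=3

Answer: ELCI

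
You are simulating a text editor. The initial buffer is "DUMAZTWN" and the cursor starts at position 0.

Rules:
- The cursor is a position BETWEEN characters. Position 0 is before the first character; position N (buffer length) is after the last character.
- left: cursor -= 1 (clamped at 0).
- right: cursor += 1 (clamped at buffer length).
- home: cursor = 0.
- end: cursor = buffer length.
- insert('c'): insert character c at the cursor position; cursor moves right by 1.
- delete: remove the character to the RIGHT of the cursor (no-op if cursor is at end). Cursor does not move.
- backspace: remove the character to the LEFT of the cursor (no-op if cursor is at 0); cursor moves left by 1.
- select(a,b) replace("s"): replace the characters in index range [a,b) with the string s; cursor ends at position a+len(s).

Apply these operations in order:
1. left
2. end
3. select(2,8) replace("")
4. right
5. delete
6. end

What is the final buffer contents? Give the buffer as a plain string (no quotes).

Answer: DU

Derivation:
After op 1 (left): buf='DUMAZTWN' cursor=0
After op 2 (end): buf='DUMAZTWN' cursor=8
After op 3 (select(2,8) replace("")): buf='DU' cursor=2
After op 4 (right): buf='DU' cursor=2
After op 5 (delete): buf='DU' cursor=2
After op 6 (end): buf='DU' cursor=2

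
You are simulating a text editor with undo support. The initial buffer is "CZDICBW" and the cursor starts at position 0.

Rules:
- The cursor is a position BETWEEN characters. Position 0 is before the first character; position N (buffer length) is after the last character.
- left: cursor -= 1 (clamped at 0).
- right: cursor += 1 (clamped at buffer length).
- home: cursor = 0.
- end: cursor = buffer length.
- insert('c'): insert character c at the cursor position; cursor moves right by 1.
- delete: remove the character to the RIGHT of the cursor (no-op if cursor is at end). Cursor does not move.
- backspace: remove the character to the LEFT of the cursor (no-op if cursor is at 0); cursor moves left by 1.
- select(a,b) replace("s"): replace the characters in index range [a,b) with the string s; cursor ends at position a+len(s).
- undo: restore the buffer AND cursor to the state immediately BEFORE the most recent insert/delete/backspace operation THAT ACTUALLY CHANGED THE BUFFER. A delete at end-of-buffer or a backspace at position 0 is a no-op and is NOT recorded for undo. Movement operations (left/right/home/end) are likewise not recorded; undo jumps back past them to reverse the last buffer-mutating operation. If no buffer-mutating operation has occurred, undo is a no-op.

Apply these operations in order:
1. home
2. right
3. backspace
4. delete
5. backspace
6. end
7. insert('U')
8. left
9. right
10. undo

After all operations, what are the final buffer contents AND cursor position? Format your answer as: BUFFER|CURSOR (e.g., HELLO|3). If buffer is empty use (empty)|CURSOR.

After op 1 (home): buf='CZDICBW' cursor=0
After op 2 (right): buf='CZDICBW' cursor=1
After op 3 (backspace): buf='ZDICBW' cursor=0
After op 4 (delete): buf='DICBW' cursor=0
After op 5 (backspace): buf='DICBW' cursor=0
After op 6 (end): buf='DICBW' cursor=5
After op 7 (insert('U')): buf='DICBWU' cursor=6
After op 8 (left): buf='DICBWU' cursor=5
After op 9 (right): buf='DICBWU' cursor=6
After op 10 (undo): buf='DICBW' cursor=5

Answer: DICBW|5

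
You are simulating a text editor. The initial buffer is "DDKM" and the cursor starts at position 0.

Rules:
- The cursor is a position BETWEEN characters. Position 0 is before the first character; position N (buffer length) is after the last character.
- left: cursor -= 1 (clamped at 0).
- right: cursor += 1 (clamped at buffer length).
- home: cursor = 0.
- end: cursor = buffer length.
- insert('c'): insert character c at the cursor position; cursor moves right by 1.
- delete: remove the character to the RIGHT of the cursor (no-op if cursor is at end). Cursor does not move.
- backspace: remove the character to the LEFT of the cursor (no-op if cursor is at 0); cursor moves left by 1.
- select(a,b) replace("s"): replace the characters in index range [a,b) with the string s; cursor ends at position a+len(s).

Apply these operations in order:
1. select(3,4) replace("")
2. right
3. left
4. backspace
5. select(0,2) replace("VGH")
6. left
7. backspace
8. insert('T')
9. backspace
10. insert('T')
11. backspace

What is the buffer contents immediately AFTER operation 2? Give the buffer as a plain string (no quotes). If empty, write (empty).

Answer: DDK

Derivation:
After op 1 (select(3,4) replace("")): buf='DDK' cursor=3
After op 2 (right): buf='DDK' cursor=3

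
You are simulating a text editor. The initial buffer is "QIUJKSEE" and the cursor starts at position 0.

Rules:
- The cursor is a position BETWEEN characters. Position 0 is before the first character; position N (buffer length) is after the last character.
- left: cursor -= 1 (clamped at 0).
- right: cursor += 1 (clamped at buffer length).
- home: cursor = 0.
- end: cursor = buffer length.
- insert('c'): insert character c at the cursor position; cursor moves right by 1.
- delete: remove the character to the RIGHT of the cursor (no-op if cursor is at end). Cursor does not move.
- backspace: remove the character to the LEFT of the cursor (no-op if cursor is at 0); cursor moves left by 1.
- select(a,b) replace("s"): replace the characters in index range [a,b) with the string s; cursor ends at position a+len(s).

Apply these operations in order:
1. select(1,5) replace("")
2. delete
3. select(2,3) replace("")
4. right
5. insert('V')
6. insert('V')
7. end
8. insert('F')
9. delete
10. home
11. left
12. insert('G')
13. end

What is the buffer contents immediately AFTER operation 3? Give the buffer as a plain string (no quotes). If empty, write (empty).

Answer: QE

Derivation:
After op 1 (select(1,5) replace("")): buf='QSEE' cursor=1
After op 2 (delete): buf='QEE' cursor=1
After op 3 (select(2,3) replace("")): buf='QE' cursor=2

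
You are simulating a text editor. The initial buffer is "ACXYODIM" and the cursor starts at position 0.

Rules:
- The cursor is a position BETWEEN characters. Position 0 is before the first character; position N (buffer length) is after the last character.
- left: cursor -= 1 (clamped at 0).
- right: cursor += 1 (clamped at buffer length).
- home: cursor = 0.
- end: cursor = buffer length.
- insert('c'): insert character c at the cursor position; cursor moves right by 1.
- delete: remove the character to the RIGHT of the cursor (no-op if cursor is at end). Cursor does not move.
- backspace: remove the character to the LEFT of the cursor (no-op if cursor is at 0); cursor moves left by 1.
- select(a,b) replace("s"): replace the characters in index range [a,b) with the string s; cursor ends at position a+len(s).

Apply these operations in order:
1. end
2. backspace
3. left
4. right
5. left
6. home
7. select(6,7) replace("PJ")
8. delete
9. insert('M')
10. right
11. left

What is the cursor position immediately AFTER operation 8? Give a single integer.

Answer: 8

Derivation:
After op 1 (end): buf='ACXYODIM' cursor=8
After op 2 (backspace): buf='ACXYODI' cursor=7
After op 3 (left): buf='ACXYODI' cursor=6
After op 4 (right): buf='ACXYODI' cursor=7
After op 5 (left): buf='ACXYODI' cursor=6
After op 6 (home): buf='ACXYODI' cursor=0
After op 7 (select(6,7) replace("PJ")): buf='ACXYODPJ' cursor=8
After op 8 (delete): buf='ACXYODPJ' cursor=8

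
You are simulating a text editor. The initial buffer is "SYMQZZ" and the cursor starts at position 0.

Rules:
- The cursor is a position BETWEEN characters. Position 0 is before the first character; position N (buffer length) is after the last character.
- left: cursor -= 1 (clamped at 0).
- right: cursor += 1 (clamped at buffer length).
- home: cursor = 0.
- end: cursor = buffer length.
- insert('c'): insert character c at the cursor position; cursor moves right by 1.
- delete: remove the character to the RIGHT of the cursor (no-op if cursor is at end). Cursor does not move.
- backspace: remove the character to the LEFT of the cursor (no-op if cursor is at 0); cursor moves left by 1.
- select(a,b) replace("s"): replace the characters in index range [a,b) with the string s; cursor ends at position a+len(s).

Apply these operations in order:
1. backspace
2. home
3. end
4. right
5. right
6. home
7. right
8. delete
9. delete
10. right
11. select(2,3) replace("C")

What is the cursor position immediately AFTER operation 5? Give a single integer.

After op 1 (backspace): buf='SYMQZZ' cursor=0
After op 2 (home): buf='SYMQZZ' cursor=0
After op 3 (end): buf='SYMQZZ' cursor=6
After op 4 (right): buf='SYMQZZ' cursor=6
After op 5 (right): buf='SYMQZZ' cursor=6

Answer: 6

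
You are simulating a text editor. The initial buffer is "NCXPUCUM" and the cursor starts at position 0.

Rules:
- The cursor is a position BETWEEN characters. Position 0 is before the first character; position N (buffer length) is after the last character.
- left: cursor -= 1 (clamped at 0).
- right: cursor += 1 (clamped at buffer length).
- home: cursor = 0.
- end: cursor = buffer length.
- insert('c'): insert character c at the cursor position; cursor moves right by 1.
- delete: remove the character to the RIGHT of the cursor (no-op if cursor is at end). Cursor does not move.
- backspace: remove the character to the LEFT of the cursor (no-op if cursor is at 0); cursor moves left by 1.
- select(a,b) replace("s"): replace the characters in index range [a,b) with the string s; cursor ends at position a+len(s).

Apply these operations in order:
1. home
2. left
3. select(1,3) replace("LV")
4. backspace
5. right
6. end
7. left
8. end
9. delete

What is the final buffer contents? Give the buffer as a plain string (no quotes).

After op 1 (home): buf='NCXPUCUM' cursor=0
After op 2 (left): buf='NCXPUCUM' cursor=0
After op 3 (select(1,3) replace("LV")): buf='NLVPUCUM' cursor=3
After op 4 (backspace): buf='NLPUCUM' cursor=2
After op 5 (right): buf='NLPUCUM' cursor=3
After op 6 (end): buf='NLPUCUM' cursor=7
After op 7 (left): buf='NLPUCUM' cursor=6
After op 8 (end): buf='NLPUCUM' cursor=7
After op 9 (delete): buf='NLPUCUM' cursor=7

Answer: NLPUCUM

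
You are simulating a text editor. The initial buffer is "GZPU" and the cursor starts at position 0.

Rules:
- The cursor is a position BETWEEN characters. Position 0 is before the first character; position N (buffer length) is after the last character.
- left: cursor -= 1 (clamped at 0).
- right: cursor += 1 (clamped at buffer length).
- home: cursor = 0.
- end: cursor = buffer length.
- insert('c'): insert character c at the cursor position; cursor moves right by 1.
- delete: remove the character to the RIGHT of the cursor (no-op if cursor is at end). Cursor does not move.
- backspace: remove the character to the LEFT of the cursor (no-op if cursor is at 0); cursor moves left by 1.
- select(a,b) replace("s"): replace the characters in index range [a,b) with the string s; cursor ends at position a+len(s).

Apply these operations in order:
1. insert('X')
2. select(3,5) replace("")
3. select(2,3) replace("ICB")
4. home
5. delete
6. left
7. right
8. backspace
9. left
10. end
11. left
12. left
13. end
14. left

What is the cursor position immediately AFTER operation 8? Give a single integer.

After op 1 (insert('X')): buf='XGZPU' cursor=1
After op 2 (select(3,5) replace("")): buf='XGZ' cursor=3
After op 3 (select(2,3) replace("ICB")): buf='XGICB' cursor=5
After op 4 (home): buf='XGICB' cursor=0
After op 5 (delete): buf='GICB' cursor=0
After op 6 (left): buf='GICB' cursor=0
After op 7 (right): buf='GICB' cursor=1
After op 8 (backspace): buf='ICB' cursor=0

Answer: 0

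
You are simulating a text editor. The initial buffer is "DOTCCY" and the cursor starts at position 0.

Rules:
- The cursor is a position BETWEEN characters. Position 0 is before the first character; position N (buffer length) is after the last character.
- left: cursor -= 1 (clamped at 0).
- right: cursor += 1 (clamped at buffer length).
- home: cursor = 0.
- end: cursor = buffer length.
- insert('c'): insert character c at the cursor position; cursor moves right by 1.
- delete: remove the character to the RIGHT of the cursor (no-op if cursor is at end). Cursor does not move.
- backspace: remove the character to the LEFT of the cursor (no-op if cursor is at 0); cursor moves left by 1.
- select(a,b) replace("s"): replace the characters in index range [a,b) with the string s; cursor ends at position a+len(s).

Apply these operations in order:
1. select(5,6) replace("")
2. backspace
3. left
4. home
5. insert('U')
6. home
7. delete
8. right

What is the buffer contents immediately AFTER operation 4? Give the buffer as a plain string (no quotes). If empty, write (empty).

After op 1 (select(5,6) replace("")): buf='DOTCC' cursor=5
After op 2 (backspace): buf='DOTC' cursor=4
After op 3 (left): buf='DOTC' cursor=3
After op 4 (home): buf='DOTC' cursor=0

Answer: DOTC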